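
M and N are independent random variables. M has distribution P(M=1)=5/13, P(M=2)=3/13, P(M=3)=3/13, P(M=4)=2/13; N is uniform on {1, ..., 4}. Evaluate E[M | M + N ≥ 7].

25/7

P(M + N ≥ 7) = 7/52.
Summing M·P(x,y) over outcomes with M + N ≥ 7 gives 25/52.
E[M | M + N ≥ 7] = (25/52) / (7/52) = 25/7.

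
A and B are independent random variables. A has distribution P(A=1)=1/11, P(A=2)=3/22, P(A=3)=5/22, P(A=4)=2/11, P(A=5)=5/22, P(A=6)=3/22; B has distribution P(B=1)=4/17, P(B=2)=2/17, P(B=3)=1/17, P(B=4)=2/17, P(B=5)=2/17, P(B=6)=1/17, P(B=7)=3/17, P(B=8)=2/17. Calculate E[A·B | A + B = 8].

P(A + B = 8) = 19/187.
Summing AB·P(x,y) over outcomes with A + B = 8 gives 503/374.
E[A·B | A + B = 8] = (503/374) / (19/187) = 503/38.

503/38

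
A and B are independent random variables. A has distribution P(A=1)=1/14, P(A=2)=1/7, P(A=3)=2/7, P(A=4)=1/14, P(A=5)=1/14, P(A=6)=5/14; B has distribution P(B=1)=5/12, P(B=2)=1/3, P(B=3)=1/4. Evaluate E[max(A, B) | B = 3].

30/7

P(B = 3) = 1/4.
Summing max(A,B)·P(x,y) over outcomes with B = 3 gives 15/14.
E[max(A, B) | B = 3] = (15/14) / (1/4) = 30/7.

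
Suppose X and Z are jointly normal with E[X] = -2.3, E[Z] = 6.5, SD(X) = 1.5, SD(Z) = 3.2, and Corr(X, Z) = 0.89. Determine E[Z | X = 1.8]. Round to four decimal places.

14.2845

For a bivariate normal, E[Z | X=x] = μ_Z + ρ·(σ_Z/σ_X)·(x − μ_X).
E[Z | X=1.8] = 6.5 + (0.89)·(3.2/1.5)·(1.8 − (-2.3)) = 6.5 + (1.89867)·(4.1) = 14.2845.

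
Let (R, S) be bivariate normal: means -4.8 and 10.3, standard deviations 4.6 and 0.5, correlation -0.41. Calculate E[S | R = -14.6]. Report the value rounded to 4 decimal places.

The regression of S on R has slope ρ·σ_S/σ_R and passes through (μ_R, μ_S).
E[S | R=-14.6] = 10.3 + (-0.41)·(0.5/4.6)·(-14.6 − (-4.8)) = 10.3 + (-0.044565)·(-9.8) = 10.7367.

10.7367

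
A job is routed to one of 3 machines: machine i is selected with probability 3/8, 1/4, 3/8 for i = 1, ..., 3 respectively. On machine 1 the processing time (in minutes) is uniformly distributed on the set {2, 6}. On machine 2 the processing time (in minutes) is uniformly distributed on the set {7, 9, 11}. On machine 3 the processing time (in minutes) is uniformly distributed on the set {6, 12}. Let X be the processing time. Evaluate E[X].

E[X | machine 1] = (2+6)/2 = 4.
E[X | machine 2] = (7+9+11)/3 = 9.
E[X | machine 3] = (6+12)/2 = 9.
E[X] = (3/8)·(4) + (1/4)·(9) + (3/8)·(9) = 57/8.

57/8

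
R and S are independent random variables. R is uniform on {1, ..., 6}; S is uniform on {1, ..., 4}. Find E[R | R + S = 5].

P(R + S = 5) = 1/6.
Summing R·P(x,y) over outcomes with R + S = 5 gives 5/12.
E[R | R + S = 5] = (5/12) / (1/6) = 5/2.

5/2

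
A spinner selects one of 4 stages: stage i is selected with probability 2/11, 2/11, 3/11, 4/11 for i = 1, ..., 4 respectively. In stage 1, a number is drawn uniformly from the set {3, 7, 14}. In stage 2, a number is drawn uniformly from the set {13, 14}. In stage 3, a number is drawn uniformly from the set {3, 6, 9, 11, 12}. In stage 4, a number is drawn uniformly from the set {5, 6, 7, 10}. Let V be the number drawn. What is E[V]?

478/55

E[V | stage 1] = (3+7+14)/3 = 8.
E[V | stage 2] = (13+14)/2 = 27/2.
E[V | stage 3] = (3+6+9+11+12)/5 = 41/5.
E[V | stage 4] = (5+6+7+10)/4 = 7.
By the law of total expectation,
E[V] = (2/11)·(8) + (2/11)·(27/2) + (3/11)·(41/5) + (4/11)·(7) = 478/55.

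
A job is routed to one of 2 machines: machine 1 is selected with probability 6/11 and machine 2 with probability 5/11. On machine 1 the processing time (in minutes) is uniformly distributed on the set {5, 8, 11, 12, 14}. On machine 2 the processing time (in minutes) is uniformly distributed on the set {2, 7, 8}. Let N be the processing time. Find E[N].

E[N | machine 1] = (5+8+11+12+14)/5 = 10.
E[N | machine 2] = (2+7+8)/3 = 17/3.
By the law of total expectation,
E[N] = (6/11)·(10) + (5/11)·(17/3) = 265/33.

265/33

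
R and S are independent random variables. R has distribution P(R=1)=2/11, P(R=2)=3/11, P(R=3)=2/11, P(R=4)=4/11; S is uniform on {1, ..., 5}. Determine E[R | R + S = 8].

P(R + S = 8) = 6/55.
Summing R·P(x,y) over outcomes with R + S = 8 gives 2/5.
E[R | R + S = 8] = (2/5) / (6/55) = 11/3.

11/3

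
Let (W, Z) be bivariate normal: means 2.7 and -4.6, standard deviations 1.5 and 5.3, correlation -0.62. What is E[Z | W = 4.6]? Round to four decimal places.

-8.7623

E[Z | W=x] = μ_Z + ρ(σ_Z/σ_W)(x − μ_W) for jointly normal variables.
E[Z | W=4.6] = -4.6 + (-0.62)·(5.3/1.5)·(4.6 − (2.7)) = -4.6 + (-2.1907)·(1.9) = -8.7623.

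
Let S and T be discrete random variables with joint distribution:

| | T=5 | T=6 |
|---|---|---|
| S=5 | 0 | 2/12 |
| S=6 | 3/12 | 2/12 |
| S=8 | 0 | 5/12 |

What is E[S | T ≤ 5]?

6

P(T ≤ 5) = 1/4.
Σ S·P over the event = 6·(3/12) = 3/2.
E[S | T ≤ 5] = (3/2) / (1/4) = 6.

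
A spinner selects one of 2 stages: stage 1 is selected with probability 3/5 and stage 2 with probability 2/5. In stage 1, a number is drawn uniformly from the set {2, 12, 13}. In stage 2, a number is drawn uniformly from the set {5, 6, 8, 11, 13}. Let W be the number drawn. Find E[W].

E[W | stage 1] = (2+12+13)/3 = 9.
E[W | stage 2] = (5+6+8+11+13)/5 = 43/5.
E[W] = (3/5)·(9) + (2/5)·(43/5) = 221/25.

221/25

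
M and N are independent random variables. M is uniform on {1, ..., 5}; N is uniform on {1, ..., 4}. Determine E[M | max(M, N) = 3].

P(max(M, N) = 3) = 1/4.
Summing M·P(x,y) over outcomes with max(M, N) = 3 gives 3/5.
E[M | max(M, N) = 3] = (3/5) / (1/4) = 12/5.

12/5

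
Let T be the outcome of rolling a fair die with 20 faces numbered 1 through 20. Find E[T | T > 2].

P(T > 2) = 9/10.
E[T | T > 2] = (207/20) / (9/10) = 23/2.

23/2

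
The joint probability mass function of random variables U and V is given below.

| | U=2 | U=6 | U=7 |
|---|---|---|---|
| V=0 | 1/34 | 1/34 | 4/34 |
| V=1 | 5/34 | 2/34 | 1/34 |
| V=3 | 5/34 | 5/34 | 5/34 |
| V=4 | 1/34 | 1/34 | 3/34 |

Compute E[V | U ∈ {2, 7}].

52/25

P(U ∈ {2, 7}) = 25/34.
Σ V·P over the event = 0·(1/34) + 1·(5/34) + 3·(5/34) + 4·(1/34) + 0·(4/34) + 1·(1/34) + 3·(5/34) + 4·(3/34) = 26/17.
E[V | U ∈ {2, 7}] = (26/17) / (25/34) = 52/25.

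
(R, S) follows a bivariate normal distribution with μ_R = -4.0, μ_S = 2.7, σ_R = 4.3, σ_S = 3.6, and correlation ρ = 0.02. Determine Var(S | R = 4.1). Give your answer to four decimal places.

12.9548

The conditional variance in a bivariate normal is σ_S²(1 − ρ²), independent of x.
Var(S | R=4.1) = (3.6)²·(1 − (0.02)²) = 12.96·0.9996 = 12.9548.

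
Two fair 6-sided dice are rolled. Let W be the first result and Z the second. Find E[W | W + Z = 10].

5

P(W + Z = 10) = 1/12.
Summing W·P(x,y) over outcomes with W + Z = 10 gives 5/12.
E[W | W + Z = 10] = (5/12) / (1/12) = 5.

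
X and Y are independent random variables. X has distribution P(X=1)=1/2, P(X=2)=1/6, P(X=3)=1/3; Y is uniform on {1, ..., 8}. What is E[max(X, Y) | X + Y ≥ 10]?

38/5

P(X + Y ≥ 10) = 5/48.
Summing max(X,Y)·P(x,y) over outcomes with X + Y ≥ 10 gives 19/24.
E[max(X, Y) | X + Y ≥ 10] = (19/24) / (5/48) = 38/5.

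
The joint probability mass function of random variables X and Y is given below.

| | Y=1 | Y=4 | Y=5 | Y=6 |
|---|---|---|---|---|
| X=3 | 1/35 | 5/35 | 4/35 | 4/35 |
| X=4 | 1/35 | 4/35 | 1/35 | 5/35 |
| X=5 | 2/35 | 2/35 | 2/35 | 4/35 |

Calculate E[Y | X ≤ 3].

65/14

P(X ≤ 3) = 2/5.
Σ Y·P over the event = 1·(1/35) + 4·(5/35) + 5·(4/35) + 6·(4/35) = 13/7.
E[Y | X ≤ 3] = (13/7) / (2/5) = 65/14.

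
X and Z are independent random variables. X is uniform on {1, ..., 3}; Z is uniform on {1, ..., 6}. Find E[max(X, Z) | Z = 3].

P(Z = 3) = 1/6.
Summing max(X,Z)·P(x,y) over outcomes with Z = 3 gives 1/2.
E[max(X, Z) | Z = 3] = (1/2) / (1/6) = 3.

3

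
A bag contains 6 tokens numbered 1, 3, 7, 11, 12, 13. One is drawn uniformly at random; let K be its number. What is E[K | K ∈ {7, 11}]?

P(K ∈ {7, 11}) = 1/3.
Σ over the event: 7·1/6 + 11·1/6 = 3.
E[K | K ∈ {7, 11}] = (3) / (1/3) = 9.

9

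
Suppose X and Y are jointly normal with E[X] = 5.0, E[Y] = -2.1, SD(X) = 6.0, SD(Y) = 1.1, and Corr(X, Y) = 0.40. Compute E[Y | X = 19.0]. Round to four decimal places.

The regression of Y on X has slope ρ·σ_Y/σ_X and passes through (μ_X, μ_Y).
E[Y | X=19.0] = -2.1 + (0.40)·(1.1/6.0)·(19.0 − (5.0)) = -2.1 + (0.073333)·(14) = -1.0733.

-1.0733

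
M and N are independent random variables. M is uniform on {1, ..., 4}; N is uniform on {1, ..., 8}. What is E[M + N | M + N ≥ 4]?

216/29

P(M + N ≥ 4) = 29/32.
Summing (M+N)·P(x,y) over outcomes with M + N ≥ 4 gives 27/4.
E[M + N | M + N ≥ 4] = (27/4) / (29/32) = 216/29.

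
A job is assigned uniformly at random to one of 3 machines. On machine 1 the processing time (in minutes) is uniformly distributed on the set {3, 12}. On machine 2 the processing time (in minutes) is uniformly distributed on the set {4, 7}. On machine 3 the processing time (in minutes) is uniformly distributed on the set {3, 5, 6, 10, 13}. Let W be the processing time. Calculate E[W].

34/5

E[W | machine 1] = (3+12)/2 = 15/2.
E[W | machine 2] = (4+7)/2 = 11/2.
E[W | machine 3] = (3+5+6+10+13)/5 = 37/5.
E[W] = (1/3)·(15/2) + (1/3)·(11/2) + (1/3)·(37/5) = 34/5.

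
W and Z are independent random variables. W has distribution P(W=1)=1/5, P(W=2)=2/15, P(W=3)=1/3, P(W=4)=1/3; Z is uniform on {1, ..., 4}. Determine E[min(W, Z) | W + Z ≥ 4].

P(W + Z ≥ 4) = 13/15.
Summing min(W,Z)·P(x,y) over outcomes with W + Z ≥ 4 gives 113/60.
E[min(W, Z) | W + Z ≥ 4] = (113/60) / (13/15) = 113/52.

113/52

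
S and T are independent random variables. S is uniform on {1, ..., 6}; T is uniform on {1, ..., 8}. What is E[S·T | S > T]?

P(S > T) = 5/16.
Summing ST·P(x,y) over outcomes with S > T gives 175/48.
E[S·T | S > T] = (175/48) / (5/16) = 35/3.

35/3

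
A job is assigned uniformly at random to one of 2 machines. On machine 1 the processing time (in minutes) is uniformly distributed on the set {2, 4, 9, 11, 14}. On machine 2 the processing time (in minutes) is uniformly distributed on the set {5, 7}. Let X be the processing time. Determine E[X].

7

E[X | machine 1] = (2+4+9+11+14)/5 = 8.
E[X | machine 2] = (5+7)/2 = 6.
By the law of total expectation,
E[X] = (1/2)·(8) + (1/2)·(6) = 7.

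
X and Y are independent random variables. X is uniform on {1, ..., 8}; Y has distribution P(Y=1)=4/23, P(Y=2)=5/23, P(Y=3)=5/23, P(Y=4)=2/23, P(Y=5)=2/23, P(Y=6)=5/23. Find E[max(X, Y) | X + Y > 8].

P(X + Y > 8) = 77/184.
Summing max(X,Y)·P(x,y) over outcomes with X + Y > 8 gives 521/184.
E[max(X, Y) | X + Y > 8] = (521/184) / (77/184) = 521/77.

521/77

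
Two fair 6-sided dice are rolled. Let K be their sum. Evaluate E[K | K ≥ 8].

P(K ≥ 8) = 5/12.
Σ over the event: 8·5/36 + 9·1/9 + 10·1/12 + 11·1/18 + 12·1/36 = 35/9.
E[K | K ≥ 8] = (35/9) / (5/12) = 28/3.

28/3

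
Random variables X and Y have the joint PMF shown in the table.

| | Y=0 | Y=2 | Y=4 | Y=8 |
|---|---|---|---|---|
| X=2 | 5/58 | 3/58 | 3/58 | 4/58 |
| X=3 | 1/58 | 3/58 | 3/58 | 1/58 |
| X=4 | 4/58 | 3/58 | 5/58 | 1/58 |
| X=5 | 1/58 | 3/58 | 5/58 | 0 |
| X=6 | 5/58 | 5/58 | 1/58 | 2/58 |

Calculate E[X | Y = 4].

66/17

P(Y = 4) = 17/58.
Σ X·P over the event = 2·(3/58) + 3·(3/58) + 4·(5/58) + 5·(5/58) + 6·(1/58) = 33/29.
E[X | Y = 4] = (33/29) / (17/58) = 66/17.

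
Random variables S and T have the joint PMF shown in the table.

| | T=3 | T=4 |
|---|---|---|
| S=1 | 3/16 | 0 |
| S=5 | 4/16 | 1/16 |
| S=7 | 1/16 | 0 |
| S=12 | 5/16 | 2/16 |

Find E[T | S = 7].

3

P(S = 7) = 1/16.
Summing T·P(S=x,T=y) over the conditioning event gives 3/16.
E[T | S = 7] = (3/16) / (1/16) = 3.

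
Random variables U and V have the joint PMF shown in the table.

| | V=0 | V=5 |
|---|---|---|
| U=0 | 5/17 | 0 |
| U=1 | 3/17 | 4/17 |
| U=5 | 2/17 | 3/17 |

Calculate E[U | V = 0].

13/10

P(V = 0) = 10/17.
Σ U·P over the event = 0·(5/17) + 1·(3/17) + 5·(2/17) = 13/17.
E[U | V = 0] = (13/17) / (10/17) = 13/10.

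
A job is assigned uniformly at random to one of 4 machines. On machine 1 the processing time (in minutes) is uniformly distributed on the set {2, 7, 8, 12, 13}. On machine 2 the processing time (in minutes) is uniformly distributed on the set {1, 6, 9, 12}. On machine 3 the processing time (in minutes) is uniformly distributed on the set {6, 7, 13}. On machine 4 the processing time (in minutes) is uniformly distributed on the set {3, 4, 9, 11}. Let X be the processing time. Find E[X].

1849/240

E[X | machine 1] = (2+7+8+12+13)/5 = 42/5.
E[X | machine 2] = (1+6+9+12)/4 = 7.
E[X | machine 3] = (6+7+13)/3 = 26/3.
E[X | machine 4] = (3+4+9+11)/4 = 27/4.
E[X] = (1/4)·(42/5) + (1/4)·(7) + (1/4)·(26/3) + (1/4)·(27/4) = 1849/240.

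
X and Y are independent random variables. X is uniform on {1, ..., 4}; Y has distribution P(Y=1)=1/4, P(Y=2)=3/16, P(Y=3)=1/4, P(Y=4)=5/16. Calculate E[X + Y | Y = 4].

13/2

P(Y = 4) = 5/16.
Summing (X+Y)·P(x,y) over outcomes with Y = 4 gives 65/32.
E[X + Y | Y = 4] = (65/32) / (5/16) = 13/2.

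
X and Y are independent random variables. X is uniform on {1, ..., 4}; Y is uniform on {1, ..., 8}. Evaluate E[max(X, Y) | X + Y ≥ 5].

141/26

P(X + Y ≥ 5) = 13/16.
Summing max(X,Y)·P(x,y) over outcomes with X + Y ≥ 5 gives 141/32.
E[max(X, Y) | X + Y ≥ 5] = (141/32) / (13/16) = 141/26.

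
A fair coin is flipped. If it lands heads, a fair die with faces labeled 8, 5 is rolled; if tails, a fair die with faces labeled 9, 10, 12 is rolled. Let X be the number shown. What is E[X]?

101/12

E[X | heads] = (8+5)/2 = 13/2.
E[X | tails] = (9+10+12)/3 = 31/3.
E[X] = (1/2)·(13/2) + (1/2)·(31/3) = 101/12.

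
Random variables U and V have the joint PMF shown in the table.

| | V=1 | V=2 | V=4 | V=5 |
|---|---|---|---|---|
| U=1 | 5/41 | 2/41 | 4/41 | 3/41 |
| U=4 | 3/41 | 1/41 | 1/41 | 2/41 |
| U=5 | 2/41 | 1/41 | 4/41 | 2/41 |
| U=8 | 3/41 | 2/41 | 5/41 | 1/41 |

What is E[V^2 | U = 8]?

116/11

P(U = 8) = 11/41.
Σ V^2·P over the event = 1·(3/41) + 4·(2/41) + 16·(5/41) + 25·(1/41) = 116/41.
E[V^2 | U = 8] = (116/41) / (11/41) = 116/11.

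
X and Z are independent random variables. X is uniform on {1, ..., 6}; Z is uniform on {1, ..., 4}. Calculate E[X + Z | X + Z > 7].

26/3

P(X + Z > 7) = 1/4.
Summing (X+Z)·P(x,y) over outcomes with X + Z > 7 gives 13/6.
E[X + Z | X + Z > 7] = (13/6) / (1/4) = 26/3.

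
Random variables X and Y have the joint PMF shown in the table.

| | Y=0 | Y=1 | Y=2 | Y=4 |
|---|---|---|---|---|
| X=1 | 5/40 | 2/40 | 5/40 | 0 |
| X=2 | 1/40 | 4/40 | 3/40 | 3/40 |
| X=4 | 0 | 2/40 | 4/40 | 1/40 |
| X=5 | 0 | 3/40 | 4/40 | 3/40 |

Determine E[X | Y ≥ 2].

P(Y ≥ 2) = 23/40.
Σ X·P over the event = 1·(5/40) + 2·(3/40) + 2·(3/40) + 4·(4/40) + 4·(1/40) + 5·(4/40) + 5·(3/40) = 9/5.
E[X | Y ≥ 2] = (9/5) / (23/40) = 72/23.

72/23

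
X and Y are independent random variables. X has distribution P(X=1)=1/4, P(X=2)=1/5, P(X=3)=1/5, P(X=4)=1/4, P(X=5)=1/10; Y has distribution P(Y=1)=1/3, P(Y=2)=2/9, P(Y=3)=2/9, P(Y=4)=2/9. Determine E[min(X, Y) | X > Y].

147/85

P(X > Y) = 17/36.
Summing min(X,Y)·P(x,y) over outcomes with X > Y gives 49/60.
E[min(X, Y) | X > Y] = (49/60) / (17/36) = 147/85.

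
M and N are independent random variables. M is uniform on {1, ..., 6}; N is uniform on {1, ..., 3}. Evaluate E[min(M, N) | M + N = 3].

1

Outcomes with M + N = 3: (1,2), (2,1), each with probability 1/18.
E[min(M, N) | M + N = 3] = (1 + 1) / 2 = 1.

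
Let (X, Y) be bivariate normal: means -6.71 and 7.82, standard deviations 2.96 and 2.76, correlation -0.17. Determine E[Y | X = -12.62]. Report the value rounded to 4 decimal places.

For a bivariate normal, E[Y | X=x] = μ_Y + ρ·(σ_Y/σ_X)·(x − μ_X).
E[Y | X=-12.62] = 7.82 + (-0.17)·(2.76/2.96)·(-12.62 − (-6.71)) = 7.82 + (-0.15851)·(-5.91) = 8.7568.

8.7568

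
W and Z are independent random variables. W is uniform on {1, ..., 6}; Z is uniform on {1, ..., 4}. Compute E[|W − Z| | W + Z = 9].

Outcomes with W + Z = 9: (5,4), (6,3), each with probability 1/24.
E[|W − Z| | W + Z = 9] = (1 + 3) / 2 = 2.

2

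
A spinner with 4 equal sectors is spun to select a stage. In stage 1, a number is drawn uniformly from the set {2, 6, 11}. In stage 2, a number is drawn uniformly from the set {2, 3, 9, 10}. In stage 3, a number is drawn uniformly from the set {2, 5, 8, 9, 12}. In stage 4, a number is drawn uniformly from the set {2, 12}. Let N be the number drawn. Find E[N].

199/30

E[N | stage 1] = (2+6+11)/3 = 19/3.
E[N | stage 2] = (2+3+9+10)/4 = 6.
E[N | stage 3] = (2+5+8+9+12)/5 = 36/5.
E[N | stage 4] = (2+12)/2 = 7.
By the law of total expectation,
E[N] = (1/4)·(19/3) + (1/4)·(6) + (1/4)·(36/5) + (1/4)·(7) = 199/30.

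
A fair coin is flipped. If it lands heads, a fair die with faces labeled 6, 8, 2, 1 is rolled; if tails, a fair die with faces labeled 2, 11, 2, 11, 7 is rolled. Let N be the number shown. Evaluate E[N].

E[N | heads] = (6+8+2+1)/4 = 17/4.
E[N | tails] = (2+11+2+11+7)/5 = 33/5.
By the law of total expectation,
E[N] = (1/2)·(17/4) + (1/2)·(33/5) = 217/40.

217/40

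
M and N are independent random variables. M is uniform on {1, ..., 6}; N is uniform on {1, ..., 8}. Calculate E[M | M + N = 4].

2

P(M + N = 4) = 1/16.
Summing M·P(x,y) over outcomes with M + N = 4 gives 1/8.
E[M | M + N = 4] = (1/8) / (1/16) = 2.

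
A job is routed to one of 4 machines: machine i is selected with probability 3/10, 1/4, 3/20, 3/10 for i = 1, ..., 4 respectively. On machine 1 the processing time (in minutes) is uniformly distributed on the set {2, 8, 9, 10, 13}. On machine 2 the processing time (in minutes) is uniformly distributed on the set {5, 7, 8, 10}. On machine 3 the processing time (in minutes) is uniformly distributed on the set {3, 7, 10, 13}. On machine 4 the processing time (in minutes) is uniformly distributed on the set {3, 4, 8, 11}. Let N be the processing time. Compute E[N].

3033/400

E[N | machine 1] = (2+8+9+10+13)/5 = 42/5.
E[N | machine 2] = (5+7+8+10)/4 = 15/2.
E[N | machine 3] = (3+7+10+13)/4 = 33/4.
E[N | machine 4] = (3+4+8+11)/4 = 13/2.
E[N] = (3/10)·(42/5) + (1/4)·(15/2) + (3/20)·(33/4) + (3/10)·(13/2) = 3033/400.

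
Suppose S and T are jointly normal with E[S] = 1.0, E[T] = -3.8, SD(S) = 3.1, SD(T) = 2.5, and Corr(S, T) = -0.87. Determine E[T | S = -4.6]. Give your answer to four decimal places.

0.1290

The regression of T on S has slope ρ·σ_T/σ_S and passes through (μ_S, μ_T).
E[T | S=-4.6] = -3.8 + (-0.87)·(2.5/3.1)·(-4.6 − (1.0)) = -3.8 + (-0.70161)·(-5.6) = 0.1290.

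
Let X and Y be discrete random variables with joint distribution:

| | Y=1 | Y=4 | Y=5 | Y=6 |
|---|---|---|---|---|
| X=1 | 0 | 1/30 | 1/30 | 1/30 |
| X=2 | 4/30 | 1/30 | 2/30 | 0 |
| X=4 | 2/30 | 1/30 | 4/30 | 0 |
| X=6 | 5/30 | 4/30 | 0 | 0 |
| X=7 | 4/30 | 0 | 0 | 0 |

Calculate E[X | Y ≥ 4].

53/15

P(Y ≥ 4) = 1/2.
Σ X·P over the event = 1·(1/30) + 1·(1/30) + 1·(1/30) + 2·(1/30) + 2·(2/30) + 4·(1/30) + 4·(4/30) + 6·(4/30) = 53/30.
E[X | Y ≥ 4] = (53/30) / (1/2) = 53/15.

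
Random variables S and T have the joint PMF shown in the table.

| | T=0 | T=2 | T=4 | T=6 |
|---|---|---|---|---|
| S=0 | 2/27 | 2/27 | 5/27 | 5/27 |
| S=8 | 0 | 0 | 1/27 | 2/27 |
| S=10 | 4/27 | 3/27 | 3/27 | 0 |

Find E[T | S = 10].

P(S = 10) = 10/27.
Σ T·P over the event = 0·(4/27) + 2·(3/27) + 4·(3/27) = 2/3.
E[T | S = 10] = (2/3) / (10/27) = 9/5.

9/5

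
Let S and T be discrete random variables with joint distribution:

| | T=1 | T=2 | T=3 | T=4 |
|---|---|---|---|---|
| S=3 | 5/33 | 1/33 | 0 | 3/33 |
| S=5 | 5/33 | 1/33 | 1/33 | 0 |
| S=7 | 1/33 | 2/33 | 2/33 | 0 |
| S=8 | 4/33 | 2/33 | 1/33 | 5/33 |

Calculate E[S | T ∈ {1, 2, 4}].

P(T ∈ {1, 2, 4}) = 29/33.
Summing S·P(S=x,T=y) over the conditioning event gives 166/33.
E[S | T ∈ {1, 2, 4}] = (166/33) / (29/33) = 166/29.

166/29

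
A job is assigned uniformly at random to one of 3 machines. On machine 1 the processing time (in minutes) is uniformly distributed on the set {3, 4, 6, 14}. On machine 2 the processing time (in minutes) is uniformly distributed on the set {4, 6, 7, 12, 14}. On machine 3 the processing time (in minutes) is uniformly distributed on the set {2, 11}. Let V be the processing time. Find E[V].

437/60

E[V | machine 1] = (3+4+6+14)/4 = 27/4.
E[V | machine 2] = (4+6+7+12+14)/5 = 43/5.
E[V | machine 3] = (2+11)/2 = 13/2.
By the law of total expectation,
E[V] = (1/3)·(27/4) + (1/3)·(43/5) + (1/3)·(13/2) = 437/60.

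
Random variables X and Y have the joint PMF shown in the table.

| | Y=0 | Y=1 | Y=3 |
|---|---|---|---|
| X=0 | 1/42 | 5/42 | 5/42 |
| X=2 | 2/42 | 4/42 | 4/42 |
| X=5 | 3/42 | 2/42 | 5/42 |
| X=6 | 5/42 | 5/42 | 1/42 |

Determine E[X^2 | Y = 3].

P(Y = 3) = 5/14.
Σ X^2·P over the event = 0·(5/42) + 4·(4/42) + 25·(5/42) + 36·(1/42) = 59/14.
E[X^2 | Y = 3] = (59/14) / (5/14) = 59/5.

59/5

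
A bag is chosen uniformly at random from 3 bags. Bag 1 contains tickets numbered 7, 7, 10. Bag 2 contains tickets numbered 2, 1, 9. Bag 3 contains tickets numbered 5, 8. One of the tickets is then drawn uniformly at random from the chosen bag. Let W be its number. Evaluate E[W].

E[W | bag 1] = (7+7+10)/3 = 8.
E[W | bag 2] = (2+1+9)/3 = 4.
E[W | bag 3] = (5+8)/2 = 13/2.
E[W] = (1/3)·(8) + (1/3)·(4) + (1/3)·(13/2) = 37/6.

37/6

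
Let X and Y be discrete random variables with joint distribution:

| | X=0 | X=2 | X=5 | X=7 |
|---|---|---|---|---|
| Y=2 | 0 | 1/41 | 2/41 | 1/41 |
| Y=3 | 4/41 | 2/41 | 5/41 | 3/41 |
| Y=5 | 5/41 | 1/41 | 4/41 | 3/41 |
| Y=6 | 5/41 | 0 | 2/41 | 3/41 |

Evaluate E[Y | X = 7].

P(X = 7) = 10/41.
Σ Y·P over the event = 2·(1/41) + 3·(3/41) + 5·(3/41) + 6·(3/41) = 44/41.
E[Y | X = 7] = (44/41) / (10/41) = 22/5.

22/5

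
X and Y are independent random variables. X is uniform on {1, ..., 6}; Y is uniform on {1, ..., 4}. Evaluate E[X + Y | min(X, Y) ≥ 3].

Outcomes with min(X, Y) ≥ 3: (3,3), (3,4), (4,3), (4,4), (5,3), (5,4), (6,3), (6,4), each with probability 1/24.
E[X + Y | min(X, Y) ≥ 3] = (6 + 7 + 7 + 8 + 8 + 9 + 9 + 10) / 8 = 8.

8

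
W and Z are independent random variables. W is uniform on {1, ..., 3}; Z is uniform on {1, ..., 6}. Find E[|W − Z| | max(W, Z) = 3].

Outcomes with max(W, Z) = 3: (1,3), (2,3), (3,1), (3,2), (3,3), each with probability 1/18.
E[|W − Z| | max(W, Z) = 3] = (2 + 1 + 2 + 1 + 0) / 5 = 6/5.

6/5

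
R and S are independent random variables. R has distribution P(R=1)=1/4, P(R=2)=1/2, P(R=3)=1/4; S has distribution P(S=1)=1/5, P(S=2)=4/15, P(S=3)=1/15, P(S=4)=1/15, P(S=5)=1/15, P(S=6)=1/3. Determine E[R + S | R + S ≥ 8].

133/16

P(R + S ≥ 8) = 4/15.
Summing (R+S)·P(x,y) over outcomes with R + S ≥ 8 gives 133/60.
E[R + S | R + S ≥ 8] = (133/60) / (4/15) = 133/16.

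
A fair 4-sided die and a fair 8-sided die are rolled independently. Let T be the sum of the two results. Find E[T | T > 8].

P(T > 8) = 5/16.
Σ over the event: 9·1/8 + 10·3/32 + 11·1/16 + 12·1/32 = 25/8.
E[T | T > 8] = (25/8) / (5/16) = 10.

10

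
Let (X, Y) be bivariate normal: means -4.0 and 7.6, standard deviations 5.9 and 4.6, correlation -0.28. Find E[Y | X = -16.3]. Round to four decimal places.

10.2852

The regression of Y on X has slope ρ·σ_Y/σ_X and passes through (μ_X, μ_Y).
E[Y | X=-16.3] = 7.6 + (-0.28)·(4.6/5.9)·(-16.3 − (-4.0)) = 7.6 + (-0.21831)·(-12.3) = 10.2852.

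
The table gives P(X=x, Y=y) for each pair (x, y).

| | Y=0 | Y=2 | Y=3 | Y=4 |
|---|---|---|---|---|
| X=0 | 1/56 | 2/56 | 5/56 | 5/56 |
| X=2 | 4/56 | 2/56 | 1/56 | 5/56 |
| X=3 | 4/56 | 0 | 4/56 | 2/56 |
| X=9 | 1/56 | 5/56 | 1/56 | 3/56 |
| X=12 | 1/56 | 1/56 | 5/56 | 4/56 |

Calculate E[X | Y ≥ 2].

P(Y ≥ 2) = 45/56.
Summing X·P(X=x,Y=y) over the conditioning event gives 235/56.
E[X | Y ≥ 2] = (235/56) / (45/56) = 47/9.

47/9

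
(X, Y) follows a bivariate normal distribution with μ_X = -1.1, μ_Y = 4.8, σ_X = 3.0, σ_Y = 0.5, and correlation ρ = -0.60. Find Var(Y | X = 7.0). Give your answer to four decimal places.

0.1600

For a bivariate normal, Var(Y | X=x) = σ_Y²(1 − ρ²).
Var(Y | X=7.0) = (0.5)²·(1 − (-0.60)²) = 0.25·0.64 = 0.1600.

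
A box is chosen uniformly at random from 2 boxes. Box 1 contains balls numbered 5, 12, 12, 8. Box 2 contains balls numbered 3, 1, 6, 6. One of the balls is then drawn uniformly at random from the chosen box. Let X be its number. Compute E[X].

E[X | box 1] = (5+12+12+8)/4 = 37/4.
E[X | box 2] = (3+1+6+6)/4 = 4.
By the law of total expectation,
E[X] = (1/2)·(37/4) + (1/2)·(4) = 53/8.

53/8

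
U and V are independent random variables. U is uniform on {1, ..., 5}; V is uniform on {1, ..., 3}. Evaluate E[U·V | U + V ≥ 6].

Outcomes with U + V ≥ 6: (3,3), (4,2), (4,3), (5,1), (5,2), (5,3), each with probability 1/15.
E[U·V | U + V ≥ 6] = (9 + 8 + 12 + 5 + 10 + 15) / 6 = 59/6.

59/6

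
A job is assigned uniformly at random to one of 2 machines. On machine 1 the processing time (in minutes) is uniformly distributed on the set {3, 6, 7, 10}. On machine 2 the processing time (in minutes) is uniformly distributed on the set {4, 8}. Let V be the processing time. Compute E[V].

25/4

E[V | machine 1] = (3+6+7+10)/4 = 13/2.
E[V | machine 2] = (4+8)/2 = 6.
E[V] = (1/2)·(13/2) + (1/2)·(6) = 25/4.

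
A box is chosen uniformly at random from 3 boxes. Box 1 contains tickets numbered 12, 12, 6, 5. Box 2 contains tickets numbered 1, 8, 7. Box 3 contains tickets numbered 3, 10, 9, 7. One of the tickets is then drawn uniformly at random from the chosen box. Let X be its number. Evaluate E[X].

64/9

E[X | box 1] = (12+12+6+5)/4 = 35/4.
E[X | box 2] = (1+8+7)/3 = 16/3.
E[X | box 3] = (3+10+9+7)/4 = 29/4.
By the law of total expectation,
E[X] = (1/3)·(35/4) + (1/3)·(16/3) + (1/3)·(29/4) = 64/9.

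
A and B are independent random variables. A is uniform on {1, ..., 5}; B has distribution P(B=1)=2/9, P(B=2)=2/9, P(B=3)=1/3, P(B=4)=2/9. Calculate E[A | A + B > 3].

127/39

P(A + B > 3) = 13/15.
Summing A·P(x,y) over outcomes with A + B > 3 gives 127/45.
E[A | A + B > 3] = (127/45) / (13/15) = 127/39.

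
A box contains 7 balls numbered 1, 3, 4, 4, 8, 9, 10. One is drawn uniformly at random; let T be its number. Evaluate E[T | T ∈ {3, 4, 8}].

P(T ∈ {3, 4, 8}) = 4/7.
Σ over the event: 3·1/7 + 4·2/7 + 8·1/7 = 19/7.
E[T | T ∈ {3, 4, 8}] = (19/7) / (4/7) = 19/4.

19/4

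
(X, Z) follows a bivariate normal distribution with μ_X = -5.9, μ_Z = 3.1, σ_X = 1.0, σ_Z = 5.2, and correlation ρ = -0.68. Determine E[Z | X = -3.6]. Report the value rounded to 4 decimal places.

The regression of Z on X has slope ρ·σ_Z/σ_X and passes through (μ_X, μ_Z).
E[Z | X=-3.6] = 3.1 + (-0.68)·(5.2/1.0)·(-3.6 − (-5.9)) = 3.1 + (-3.536)·(2.3) = -5.0328.

-5.0328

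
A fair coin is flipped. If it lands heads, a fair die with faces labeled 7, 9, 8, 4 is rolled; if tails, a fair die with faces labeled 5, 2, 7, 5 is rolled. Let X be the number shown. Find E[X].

E[X | heads] = (7+9+8+4)/4 = 7.
E[X | tails] = (5+2+7+5)/4 = 19/4.
E[X] = (1/2)·(7) + (1/2)·(19/4) = 47/8.

47/8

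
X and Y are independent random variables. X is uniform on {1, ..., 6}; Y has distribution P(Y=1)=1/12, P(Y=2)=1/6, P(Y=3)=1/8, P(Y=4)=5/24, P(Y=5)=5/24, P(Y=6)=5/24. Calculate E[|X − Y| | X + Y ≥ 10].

P(X + Y ≥ 10) = 5/24.
Summing |X−Y|·P(x,y) over outcomes with X + Y ≥ 10 gives 5/24.
E[|X − Y| | X + Y ≥ 10] = (5/24) / (5/24) = 1.

1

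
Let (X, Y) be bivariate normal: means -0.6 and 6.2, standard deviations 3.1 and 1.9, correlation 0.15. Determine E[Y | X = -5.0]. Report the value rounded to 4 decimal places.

E[Y | X=x] = μ_Y + ρ(σ_Y/σ_X)(x − μ_X) for jointly normal variables.
E[Y | X=-5.0] = 6.2 + (0.15)·(1.9/3.1)·(-5.0 − (-0.6)) = 6.2 + (0.091935)·(-4.4) = 5.7955.

5.7955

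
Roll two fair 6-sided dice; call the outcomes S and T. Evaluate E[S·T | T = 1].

7/2

Outcomes with T = 1: (1,1), (2,1), (3,1), (4,1), (5,1), (6,1), each with probability 1/36.
E[S·T | T = 1] = (1 + 2 + 3 + 4 + 5 + 6) / 6 = 7/2.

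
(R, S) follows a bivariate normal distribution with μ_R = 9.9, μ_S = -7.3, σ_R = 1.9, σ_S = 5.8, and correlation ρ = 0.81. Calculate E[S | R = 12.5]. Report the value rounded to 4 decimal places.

The regression of S on R has slope ρ·σ_S/σ_R and passes through (μ_R, μ_S).
E[S | R=12.5] = -7.3 + (0.81)·(5.8/1.9)·(12.5 − (9.9)) = -7.3 + (2.4726)·(2.6) = -0.8712.

-0.8712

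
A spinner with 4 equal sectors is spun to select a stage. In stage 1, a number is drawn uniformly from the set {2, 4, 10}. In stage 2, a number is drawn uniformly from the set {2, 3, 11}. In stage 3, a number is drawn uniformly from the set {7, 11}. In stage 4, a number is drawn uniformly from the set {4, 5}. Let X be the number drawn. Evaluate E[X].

E[X | stage 1] = (2+4+10)/3 = 16/3.
E[X | stage 2] = (2+3+11)/3 = 16/3.
E[X | stage 3] = (7+11)/2 = 9.
E[X | stage 4] = (4+5)/2 = 9/2.
By the law of total expectation,
E[X] = (1/4)·(16/3) + (1/4)·(16/3) + (1/4)·(9) + (1/4)·(9/2) = 145/24.

145/24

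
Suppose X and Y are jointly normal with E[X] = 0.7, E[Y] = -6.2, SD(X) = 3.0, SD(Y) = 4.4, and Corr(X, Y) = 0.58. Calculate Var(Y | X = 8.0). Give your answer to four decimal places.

12.8473

Var(Y | X=x) = (1 − ρ²)·σ_Y².
Var(Y | X=8.0) = (4.4)²·(1 − (0.58)²) = 19.36·0.6636 = 12.8473.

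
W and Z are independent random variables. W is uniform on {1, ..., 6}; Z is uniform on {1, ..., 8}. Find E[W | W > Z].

P(W > Z) = 5/16.
Summing W·P(x,y) over outcomes with W > Z gives 35/24.
E[W | W > Z] = (35/24) / (5/16) = 14/3.

14/3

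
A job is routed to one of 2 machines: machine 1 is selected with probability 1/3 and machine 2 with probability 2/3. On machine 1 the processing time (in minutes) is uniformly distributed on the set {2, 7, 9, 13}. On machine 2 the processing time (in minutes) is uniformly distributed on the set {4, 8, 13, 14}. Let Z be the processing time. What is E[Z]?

109/12

E[Z | machine 1] = (2+7+9+13)/4 = 31/4.
E[Z | machine 2] = (4+8+13+14)/4 = 39/4.
E[Z] = (1/3)·(31/4) + (2/3)·(39/4) = 109/12.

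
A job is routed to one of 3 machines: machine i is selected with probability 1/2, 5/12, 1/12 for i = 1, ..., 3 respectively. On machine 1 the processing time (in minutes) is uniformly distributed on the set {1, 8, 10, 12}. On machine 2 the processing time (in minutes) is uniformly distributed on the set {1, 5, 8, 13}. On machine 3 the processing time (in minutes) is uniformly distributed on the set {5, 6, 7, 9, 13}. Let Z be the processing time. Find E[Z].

E[Z | machine 1] = (1+8+10+12)/4 = 31/4.
E[Z | machine 2] = (1+5+8+13)/4 = 27/4.
E[Z | machine 3] = (5+6+7+9+13)/5 = 8.
E[Z] = (1/2)·(31/4) + (5/12)·(27/4) + (1/12)·(8) = 353/48.

353/48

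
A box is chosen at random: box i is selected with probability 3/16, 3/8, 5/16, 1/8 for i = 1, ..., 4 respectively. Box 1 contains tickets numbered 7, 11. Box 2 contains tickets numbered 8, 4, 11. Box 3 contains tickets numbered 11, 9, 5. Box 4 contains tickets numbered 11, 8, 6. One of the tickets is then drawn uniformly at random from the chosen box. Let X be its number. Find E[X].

197/24

E[X | box 1] = (7+11)/2 = 9.
E[X | box 2] = (8+4+11)/3 = 23/3.
E[X | box 3] = (11+9+5)/3 = 25/3.
E[X | box 4] = (11+8+6)/3 = 25/3.
By the law of total expectation,
E[X] = (3/16)·(9) + (3/8)·(23/3) + (5/16)·(25/3) + (1/8)·(25/3) = 197/24.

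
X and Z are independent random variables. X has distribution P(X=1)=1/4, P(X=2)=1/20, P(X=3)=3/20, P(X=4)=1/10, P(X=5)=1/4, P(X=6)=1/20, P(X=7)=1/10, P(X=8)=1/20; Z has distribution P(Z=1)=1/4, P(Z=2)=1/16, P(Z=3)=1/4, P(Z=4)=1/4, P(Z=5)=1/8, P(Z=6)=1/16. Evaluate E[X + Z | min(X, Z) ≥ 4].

779/77

P(min(X, Z) ≥ 4) = 77/320.
Summing (X+Z)·P(x,y) over outcomes with min(X, Z) ≥ 4 gives 779/320.
E[X + Z | min(X, Z) ≥ 4] = (779/320) / (77/320) = 779/77.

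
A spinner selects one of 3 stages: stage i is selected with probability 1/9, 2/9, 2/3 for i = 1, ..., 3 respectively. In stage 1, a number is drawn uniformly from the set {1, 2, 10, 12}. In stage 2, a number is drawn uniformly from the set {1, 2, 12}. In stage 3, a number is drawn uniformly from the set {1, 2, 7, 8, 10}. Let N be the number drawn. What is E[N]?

997/180

E[N | stage 1] = (1+2+10+12)/4 = 25/4.
E[N | stage 2] = (1+2+12)/3 = 5.
E[N | stage 3] = (1+2+7+8+10)/5 = 28/5.
E[N] = (1/9)·(25/4) + (2/9)·(5) + (2/3)·(28/5) = 997/180.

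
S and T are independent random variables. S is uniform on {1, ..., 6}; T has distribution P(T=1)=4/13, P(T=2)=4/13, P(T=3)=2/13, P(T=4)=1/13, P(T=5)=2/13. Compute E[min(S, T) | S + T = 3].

P(S + T = 3) = 4/39.
Summing min(S,T)·P(x,y) over outcomes with S + T = 3 gives 4/39.
E[min(S, T) | S + T = 3] = (4/39) / (4/39) = 1.

1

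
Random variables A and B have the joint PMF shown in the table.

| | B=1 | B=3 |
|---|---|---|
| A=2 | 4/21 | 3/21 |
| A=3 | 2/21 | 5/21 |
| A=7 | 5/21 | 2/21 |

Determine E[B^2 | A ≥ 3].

5

P(A ≥ 3) = 2/3.
Σ B^2·P over the event = 1·(2/21) + 9·(5/21) + 1·(5/21) + 9·(2/21) = 10/3.
E[B^2 | A ≥ 3] = (10/3) / (2/3) = 5.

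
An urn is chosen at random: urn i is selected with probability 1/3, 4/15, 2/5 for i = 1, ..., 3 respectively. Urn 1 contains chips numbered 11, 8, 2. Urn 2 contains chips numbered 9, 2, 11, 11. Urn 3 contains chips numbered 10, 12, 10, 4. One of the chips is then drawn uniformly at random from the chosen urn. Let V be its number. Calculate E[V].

122/15

E[V | urn 1] = (11+8+2)/3 = 7.
E[V | urn 2] = (9+2+11+11)/4 = 33/4.
E[V | urn 3] = (10+12+10+4)/4 = 9.
E[V] = (1/3)·(7) + (4/15)·(33/4) + (2/5)·(9) = 122/15.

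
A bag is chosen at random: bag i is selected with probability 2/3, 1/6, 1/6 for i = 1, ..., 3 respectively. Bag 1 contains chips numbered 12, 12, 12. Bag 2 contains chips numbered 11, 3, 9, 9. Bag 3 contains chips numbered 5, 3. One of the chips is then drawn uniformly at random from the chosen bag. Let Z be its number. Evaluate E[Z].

E[Z | bag 1] = (12+12+12)/3 = 12.
E[Z | bag 2] = (11+3+9+9)/4 = 8.
E[Z | bag 3] = (5+3)/2 = 4.
E[Z] = (2/3)·(12) + (1/6)·(8) + (1/6)·(4) = 10.

10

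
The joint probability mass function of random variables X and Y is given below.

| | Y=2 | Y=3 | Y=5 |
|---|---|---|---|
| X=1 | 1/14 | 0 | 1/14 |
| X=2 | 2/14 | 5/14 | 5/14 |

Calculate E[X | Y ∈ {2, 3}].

15/8

P(Y ∈ {2, 3}) = 4/7.
Σ X·P over the event = 1·(1/14) + 2·(2/14) + 2·(5/14) = 15/14.
E[X | Y ∈ {2, 3}] = (15/14) / (4/7) = 15/8.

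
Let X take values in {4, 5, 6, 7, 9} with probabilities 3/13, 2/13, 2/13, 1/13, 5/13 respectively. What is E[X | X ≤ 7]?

P(X ≤ 7) = 8/13.
Σ over the event: 4·3/13 + 5·2/13 + 6·2/13 + 7·1/13 = 41/13.
E[X | X ≤ 7] = (41/13) / (8/13) = 41/8.

41/8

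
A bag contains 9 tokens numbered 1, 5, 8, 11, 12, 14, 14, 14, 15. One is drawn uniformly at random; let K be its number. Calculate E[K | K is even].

62/5

P(K is even) = 5/9.
Σ over the event: 8·1/9 + 12·1/9 + 14·1/3 = 62/9.
E[K | K is even] = (62/9) / (5/9) = 62/5.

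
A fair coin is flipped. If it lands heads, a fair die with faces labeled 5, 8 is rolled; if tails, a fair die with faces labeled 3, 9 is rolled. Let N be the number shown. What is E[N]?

E[N | heads] = (5+8)/2 = 13/2.
E[N | tails] = (3+9)/2 = 6.
By the law of total expectation,
E[N] = (1/2)·(13/2) + (1/2)·(6) = 25/4.

25/4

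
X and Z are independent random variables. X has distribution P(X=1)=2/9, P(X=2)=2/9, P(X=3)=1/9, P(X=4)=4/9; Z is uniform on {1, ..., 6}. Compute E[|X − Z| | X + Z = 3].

1

P(X + Z = 3) = 2/27.
Summing |X−Z|·P(x,y) over outcomes with X + Z = 3 gives 2/27.
E[|X − Z| | X + Z = 3] = (2/27) / (2/27) = 1.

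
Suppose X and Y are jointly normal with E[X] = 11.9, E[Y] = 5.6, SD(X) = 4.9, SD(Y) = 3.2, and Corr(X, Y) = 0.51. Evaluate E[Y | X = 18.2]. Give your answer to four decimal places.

7.6983

For a bivariate normal, E[Y | X=x] = μ_Y + ρ·(σ_Y/σ_X)·(x − μ_X).
E[Y | X=18.2] = 5.6 + (0.51)·(3.2/4.9)·(18.2 − (11.9)) = 5.6 + (0.33306)·(6.3) = 7.6983.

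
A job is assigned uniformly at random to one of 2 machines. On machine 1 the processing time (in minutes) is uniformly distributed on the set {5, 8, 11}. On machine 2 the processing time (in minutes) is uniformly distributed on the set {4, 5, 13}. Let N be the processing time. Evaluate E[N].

23/3

E[N | machine 1] = (5+8+11)/3 = 8.
E[N | machine 2] = (4+5+13)/3 = 22/3.
E[N] = (1/2)·(8) + (1/2)·(22/3) = 23/3.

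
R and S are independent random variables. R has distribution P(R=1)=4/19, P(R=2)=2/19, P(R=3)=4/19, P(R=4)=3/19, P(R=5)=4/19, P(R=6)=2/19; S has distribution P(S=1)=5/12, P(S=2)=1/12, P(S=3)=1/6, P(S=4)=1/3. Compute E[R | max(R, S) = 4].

56/19

P(max(R, S) = 4) = 1/3.
Summing R·P(x,y) over outcomes with max(R, S) = 4 gives 56/57.
E[R | max(R, S) = 4] = (56/57) / (1/3) = 56/19.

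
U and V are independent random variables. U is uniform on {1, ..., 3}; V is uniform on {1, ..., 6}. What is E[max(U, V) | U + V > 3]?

P(U + V > 3) = 5/6.
Summing max(U,V)·P(x,y) over outcomes with U + V > 3 gives 31/9.
E[max(U, V) | U + V > 3] = (31/9) / (5/6) = 62/15.

62/15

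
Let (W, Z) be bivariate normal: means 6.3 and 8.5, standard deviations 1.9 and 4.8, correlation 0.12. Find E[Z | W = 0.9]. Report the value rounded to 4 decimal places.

6.8629

The regression of Z on W has slope ρ·σ_Z/σ_W and passes through (μ_W, μ_Z).
E[Z | W=0.9] = 8.5 + (0.12)·(4.8/1.9)·(0.9 − (6.3)) = 8.5 + (0.30316)·(-5.4) = 6.8629.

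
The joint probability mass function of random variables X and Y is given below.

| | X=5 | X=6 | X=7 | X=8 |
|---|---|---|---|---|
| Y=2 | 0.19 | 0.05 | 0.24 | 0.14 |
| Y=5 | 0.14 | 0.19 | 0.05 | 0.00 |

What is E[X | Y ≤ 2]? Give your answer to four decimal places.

6.5323

P(Y ≤ 2) = 0.62.
Summing X·P(X=x,Y=y) over the conditioning event gives 4.05.
E[X | Y ≤ 2] = (4.05) / (0.62) = 6.5323.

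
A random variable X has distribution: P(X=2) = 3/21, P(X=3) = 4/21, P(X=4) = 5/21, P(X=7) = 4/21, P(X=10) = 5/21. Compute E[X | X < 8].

33/8

P(X < 8) = 16/21.
Σ over the event: 2·1/7 + 3·4/21 + 4·5/21 + 7·4/21 = 22/7.
E[X | X < 8] = (22/7) / (16/21) = 33/8.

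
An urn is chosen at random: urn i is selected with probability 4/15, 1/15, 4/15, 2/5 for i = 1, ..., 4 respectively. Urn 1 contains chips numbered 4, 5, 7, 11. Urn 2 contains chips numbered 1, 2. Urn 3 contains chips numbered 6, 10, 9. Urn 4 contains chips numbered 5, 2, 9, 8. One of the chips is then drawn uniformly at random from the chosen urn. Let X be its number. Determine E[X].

E[X | urn 1] = (4+5+7+11)/4 = 27/4.
E[X | urn 2] = (1+2)/2 = 3/2.
E[X | urn 3] = (6+10+9)/3 = 25/3.
E[X | urn 4] = (5+2+9+8)/4 = 6.
By the law of total expectation,
E[X] = (4/15)·(27/4) + (1/15)·(3/2) + (4/15)·(25/3) + (2/5)·(6) = 587/90.

587/90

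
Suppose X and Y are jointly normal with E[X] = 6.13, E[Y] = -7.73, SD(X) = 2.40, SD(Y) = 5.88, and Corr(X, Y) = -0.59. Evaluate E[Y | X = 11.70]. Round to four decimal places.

-15.7814

For a bivariate normal, E[Y | X=x] = μ_Y + ρ·(σ_Y/σ_X)·(x − μ_X).
E[Y | X=11.70] = -7.73 + (-0.59)·(5.88/2.40)·(11.70 − (6.13)) = -7.73 + (-1.4455)·(5.57) = -15.7814.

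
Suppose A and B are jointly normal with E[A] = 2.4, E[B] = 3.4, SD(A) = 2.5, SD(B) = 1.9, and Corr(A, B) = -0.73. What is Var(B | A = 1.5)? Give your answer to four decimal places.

The conditional variance in a bivariate normal is σ_B²(1 − ρ²), independent of x.
Var(B | A=1.5) = (1.9)²·(1 − (-0.73)²) = 3.61·0.4671 = 1.6862.

1.6862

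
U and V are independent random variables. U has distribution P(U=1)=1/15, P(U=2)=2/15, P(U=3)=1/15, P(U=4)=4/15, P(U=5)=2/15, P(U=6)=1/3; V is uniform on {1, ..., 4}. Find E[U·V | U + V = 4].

7/2

P(U + V = 4) = 1/15.
Summing UV·P(x,y) over outcomes with U + V = 4 gives 7/30.
E[U·V | U + V = 4] = (7/30) / (1/15) = 7/2.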